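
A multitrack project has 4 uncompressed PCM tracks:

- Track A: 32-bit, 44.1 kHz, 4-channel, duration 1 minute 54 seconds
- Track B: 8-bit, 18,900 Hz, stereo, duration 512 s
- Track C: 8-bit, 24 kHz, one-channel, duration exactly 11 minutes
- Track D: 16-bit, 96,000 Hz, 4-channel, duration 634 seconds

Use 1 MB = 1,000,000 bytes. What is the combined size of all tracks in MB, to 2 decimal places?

Track A: 1 minute 54 seconds = 114 s; 44,100 × 114 × 4 × 4 = 80,438,400 bytes.
Track B: 18,900 × 512 × 1 × 2 = 19,353,600 bytes.
Track C: exactly 11 minutes = 660 s; 24,000 × 660 × 1 × 1 = 15,840,000 bytes.
Track D: 96,000 × 634 × 2 × 4 = 486,912,000 bytes.
Total = 602,544,000 bytes = 602.54 MB.

602.54 MB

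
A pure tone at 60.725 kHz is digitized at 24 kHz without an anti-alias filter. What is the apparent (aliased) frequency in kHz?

11.275 kHz

Nyquist = 24,000/2 = 12,000 Hz; 60,725 Hz exceeds it.
Alias = |60,725 − 3×24,000| = |60,725 − 72,000| = 11,275 Hz = 11.275 kHz.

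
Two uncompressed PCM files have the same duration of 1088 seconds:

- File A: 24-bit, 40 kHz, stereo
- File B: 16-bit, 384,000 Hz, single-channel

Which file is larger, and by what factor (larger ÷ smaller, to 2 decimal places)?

File B, by a factor of 3.20

File A: 40,000 × 3 × 2 = 240,000 bytes/s.
File B: 384,000 × 2 × 1 = 768,000 bytes/s.
File B is larger; ratio = 835,584,000 / 261,120,000 = 3.20.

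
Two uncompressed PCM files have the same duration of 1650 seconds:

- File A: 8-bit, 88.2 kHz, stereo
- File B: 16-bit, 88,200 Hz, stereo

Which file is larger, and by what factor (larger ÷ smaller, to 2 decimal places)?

File B, by a factor of 2.00

File A: 88,200 × 1 × 2 = 176,400 bytes/s.
File B: 88,200 × 2 × 2 = 352,800 bytes/s.
File B is larger; ratio = 582,120,000 / 291,060,000 = 2.00.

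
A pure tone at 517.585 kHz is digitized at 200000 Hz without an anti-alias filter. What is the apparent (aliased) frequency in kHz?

82.415 kHz

Nyquist = 200,000/2 = 100,000 Hz; 517,585 Hz exceeds it.
Alias = |517,585 − 3×200,000| = |517,585 − 600,000| = 82,415 Hz = 82.415 kHz.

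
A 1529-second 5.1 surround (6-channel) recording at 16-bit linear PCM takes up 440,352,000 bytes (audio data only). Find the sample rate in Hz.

Bytes = sample_rate × seconds × bytes_per_sample × channels.
sample_rate = 440,352,000 / (1,529 × 2 × 6) = 440,352,000 / 18,348 = 24,000 Hz.

24,000 Hz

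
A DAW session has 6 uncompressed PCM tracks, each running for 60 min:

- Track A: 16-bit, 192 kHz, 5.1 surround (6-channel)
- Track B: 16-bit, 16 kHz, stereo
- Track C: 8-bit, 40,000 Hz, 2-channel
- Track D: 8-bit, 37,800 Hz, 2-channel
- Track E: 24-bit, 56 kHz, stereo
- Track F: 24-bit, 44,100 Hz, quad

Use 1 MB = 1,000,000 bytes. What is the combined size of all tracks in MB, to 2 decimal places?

12199.68 MB

60 min = 3,600 s.
Track A: 192,000 × 3,600 × 2 × 6 = 8,294,400,000 bytes.
Track B: 16,000 × 3,600 × 2 × 2 = 230,400,000 bytes.
Track C: 40,000 × 3,600 × 1 × 2 = 288,000,000 bytes.
Track D: 37,800 × 3,600 × 1 × 2 = 272,160,000 bytes.
Track E: 56,000 × 3,600 × 3 × 2 = 1,209,600,000 bytes.
Track F: 44,100 × 3,600 × 3 × 4 = 1,905,120,000 bytes.
Total = 12,199,680,000 bytes = 12199.68 MB.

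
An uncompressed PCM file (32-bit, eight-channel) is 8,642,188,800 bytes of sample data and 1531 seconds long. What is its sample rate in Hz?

Bytes = sample_rate × seconds × bytes_per_sample × channels.
sample_rate = 8,642,188,800 / (1,531 × 4 × 8) = 8,642,188,800 / 48,992 = 176,400 Hz.

176,400 Hz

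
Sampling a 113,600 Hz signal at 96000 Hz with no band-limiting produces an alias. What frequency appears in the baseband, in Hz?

Nyquist = 96,000/2 = 48,000 Hz; 113,600 Hz exceeds it.
Alias = |113,600 − 1×96,000| = |113,600 − 96,000| = 17,600 Hz.

17,600 Hz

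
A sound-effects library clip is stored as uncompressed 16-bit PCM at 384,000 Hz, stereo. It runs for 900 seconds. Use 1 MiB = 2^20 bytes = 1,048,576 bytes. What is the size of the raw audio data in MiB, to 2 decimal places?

Bytes = 384,000 samples/s × 900 s × 2 bytes/sample × 2 ch = 1,382,400,000 bytes.
1,382,400,000 / 1,048,576 = 1318.36 MiB.

1318.36 MiB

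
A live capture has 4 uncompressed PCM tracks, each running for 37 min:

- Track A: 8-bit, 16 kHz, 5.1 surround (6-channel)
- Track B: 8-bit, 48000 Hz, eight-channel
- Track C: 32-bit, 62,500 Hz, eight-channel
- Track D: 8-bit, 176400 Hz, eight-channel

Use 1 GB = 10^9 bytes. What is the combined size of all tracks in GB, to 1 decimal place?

37 min = 2,220 s.
Track A: 16,000 × 2,220 × 1 × 6 = 213,120,000 bytes.
Track B: 48,000 × 2,220 × 1 × 8 = 852,480,000 bytes.
Track C: 62,500 × 2,220 × 4 × 8 = 4,440,000,000 bytes.
Track D: 176,400 × 2,220 × 1 × 8 = 3,132,864,000 bytes.
Total = 8,638,464,000 bytes = 8.6 GB.

8.6 GB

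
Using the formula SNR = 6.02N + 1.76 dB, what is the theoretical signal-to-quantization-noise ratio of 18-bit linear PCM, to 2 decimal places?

6.02 × 18 + 1.76 = 110.12 dB.

110.12 dB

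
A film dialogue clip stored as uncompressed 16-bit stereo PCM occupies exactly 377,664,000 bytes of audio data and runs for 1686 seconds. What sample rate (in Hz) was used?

Bytes = sample_rate × seconds × bytes_per_sample × channels.
sample_rate = 377,664,000 / (1,686 × 2 × 2) = 377,664,000 / 6,744 = 56,000 Hz.

56,000 Hz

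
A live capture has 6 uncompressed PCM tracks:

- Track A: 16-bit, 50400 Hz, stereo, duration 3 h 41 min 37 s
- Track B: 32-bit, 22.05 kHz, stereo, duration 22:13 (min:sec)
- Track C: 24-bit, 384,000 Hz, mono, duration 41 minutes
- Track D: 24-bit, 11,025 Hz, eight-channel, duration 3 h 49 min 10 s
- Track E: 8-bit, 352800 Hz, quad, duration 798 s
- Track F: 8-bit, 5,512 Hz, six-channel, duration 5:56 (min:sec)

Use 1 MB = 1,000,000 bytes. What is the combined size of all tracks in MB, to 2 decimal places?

Track A: 3 h 41 min 37 s = 13,297 s; 50,400 × 13,297 × 2 × 2 = 2,680,675,200 bytes.
Track B: 22:13 (min:sec) = 1,333 s; 22,050 × 1,333 × 4 × 2 = 235,141,200 bytes.
Track C: 41 minutes = 2,460 s; 384,000 × 2,460 × 3 × 1 = 2,833,920,000 bytes.
Track D: 3 h 49 min 10 s = 13,750 s; 11,025 × 13,750 × 3 × 8 = 3,638,250,000 bytes.
Track E: 352,800 × 798 × 1 × 4 = 1,126,137,600 bytes.
Track F: 5:56 (min:sec) = 356 s; 5,512 × 356 × 1 × 6 = 11,773,632 bytes.
Total = 10,525,897,632 bytes = 10525.90 MB.

10525.90 MB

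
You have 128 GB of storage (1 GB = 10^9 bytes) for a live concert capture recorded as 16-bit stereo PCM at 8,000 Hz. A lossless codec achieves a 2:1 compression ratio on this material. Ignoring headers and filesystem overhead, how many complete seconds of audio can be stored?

8,000,000 seconds

Uncompressed byte rate = 8,000 × 2 × 2 = 32,000 bytes/s.
After 2:1 compression, effective rate ≈ 16000 bytes/s.
Capacity = 128 × 1,000,000,000 = 128,000,000,000 bytes.
128,000,000,000 / effective rate ≈ 8000000 s → 8,000,000 seconds.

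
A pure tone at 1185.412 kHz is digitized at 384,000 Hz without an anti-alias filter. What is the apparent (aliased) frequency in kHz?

33.412 kHz

Nyquist = 384,000/2 = 192,000 Hz; 1,185,412 Hz exceeds it.
Alias = |1,185,412 − 3×384,000| = |1,185,412 − 1,152,000| = 33,412 Hz = 33.412 kHz.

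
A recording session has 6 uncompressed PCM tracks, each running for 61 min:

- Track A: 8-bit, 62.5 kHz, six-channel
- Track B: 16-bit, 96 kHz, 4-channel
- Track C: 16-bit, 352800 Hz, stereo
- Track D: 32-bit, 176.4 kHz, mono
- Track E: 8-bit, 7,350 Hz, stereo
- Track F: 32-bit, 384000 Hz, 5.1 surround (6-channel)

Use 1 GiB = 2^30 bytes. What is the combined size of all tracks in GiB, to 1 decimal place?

61 min = 3,660 s.
Track A: 62,500 × 3,660 × 1 × 6 = 1,372,500,000 bytes.
Track B: 96,000 × 3,660 × 2 × 4 = 2,810,880,000 bytes.
Track C: 352,800 × 3,660 × 2 × 2 = 5,164,992,000 bytes.
Track D: 176,400 × 3,660 × 4 × 1 = 2,582,496,000 bytes.
Track E: 7,350 × 3,660 × 1 × 2 = 53,802,000 bytes.
Track F: 384,000 × 3,660 × 4 × 6 = 33,730,560,000 bytes.
Total = 45,715,230,000 bytes = 42.6 GiB.

42.6 GiB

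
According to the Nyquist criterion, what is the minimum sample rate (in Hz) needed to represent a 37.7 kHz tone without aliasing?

75,400 Hz

Minimum sample rate = 2 × 37,700 Hz = 75,400 Hz.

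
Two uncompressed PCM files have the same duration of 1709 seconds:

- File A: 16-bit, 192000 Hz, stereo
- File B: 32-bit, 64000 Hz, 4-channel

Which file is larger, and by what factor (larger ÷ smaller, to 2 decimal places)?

File A: 192,000 × 2 × 2 = 768,000 bytes/s.
File B: 64,000 × 4 × 4 = 1,024,000 bytes/s.
File B is larger; ratio = 1,750,016,000 / 1,312,512,000 = 1.33.

File B, by a factor of 1.33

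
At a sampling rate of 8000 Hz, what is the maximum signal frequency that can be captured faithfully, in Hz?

Nyquist frequency = sample rate / 2 = 8,000 / 2 = 4,000 Hz.

4,000 Hz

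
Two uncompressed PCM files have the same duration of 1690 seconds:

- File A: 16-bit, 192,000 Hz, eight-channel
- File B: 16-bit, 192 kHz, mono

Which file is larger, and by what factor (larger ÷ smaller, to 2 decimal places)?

File A, by a factor of 8.00

File A: 192,000 × 2 × 8 = 3,072,000 bytes/s.
File B: 192,000 × 2 × 1 = 384,000 bytes/s.
File A is larger; ratio = 5,191,680,000 / 648,960,000 = 8.00.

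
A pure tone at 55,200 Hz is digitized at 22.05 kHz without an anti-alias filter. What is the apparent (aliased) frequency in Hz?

Nyquist = 22,050/2 = 11,025 Hz; 55,200 Hz exceeds it.
Alias = |55,200 − 3×22,050| = |55,200 − 66,150| = 10,950 Hz.

10,950 Hz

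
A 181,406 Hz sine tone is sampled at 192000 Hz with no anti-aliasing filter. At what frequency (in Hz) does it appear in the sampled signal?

Nyquist = 192,000/2 = 96,000 Hz; 181,406 Hz exceeds it.
Alias = |181,406 − 1×192,000| = |181,406 − 192,000| = 10,594 Hz.

10,594 Hz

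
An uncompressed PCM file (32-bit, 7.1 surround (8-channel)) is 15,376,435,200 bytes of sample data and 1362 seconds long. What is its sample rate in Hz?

Bytes = sample_rate × seconds × bytes_per_sample × channels.
sample_rate = 15,376,435,200 / (1,362 × 4 × 8) = 15,376,435,200 / 43,584 = 352,800 Hz.

352,800 Hz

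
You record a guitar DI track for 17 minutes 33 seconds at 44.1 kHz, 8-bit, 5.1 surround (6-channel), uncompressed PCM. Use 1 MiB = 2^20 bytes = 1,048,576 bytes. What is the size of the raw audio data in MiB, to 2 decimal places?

Duration = 17 minutes 33 seconds = 1,053 s.
Bytes = 44,100 samples/s × 1,053 s × 1 bytes/sample × 6 ch = 278,623,800 bytes.
278,623,800 / 1,048,576 = 265.72 MiB.

265.72 MiB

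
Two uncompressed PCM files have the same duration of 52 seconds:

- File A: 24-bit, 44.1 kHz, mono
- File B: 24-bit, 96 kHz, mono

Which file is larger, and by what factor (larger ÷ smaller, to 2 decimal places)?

File A: 44,100 × 3 × 1 = 132,300 bytes/s.
File B: 96,000 × 3 × 1 = 288,000 bytes/s.
File B is larger; ratio = 14,976,000 / 6,879,600 = 2.18.

File B, by a factor of 2.18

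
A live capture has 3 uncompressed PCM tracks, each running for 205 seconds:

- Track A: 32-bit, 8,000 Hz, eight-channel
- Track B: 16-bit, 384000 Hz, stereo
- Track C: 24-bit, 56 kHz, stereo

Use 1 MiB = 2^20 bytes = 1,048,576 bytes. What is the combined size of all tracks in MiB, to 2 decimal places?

416.03 MiB

Track A: 8,000 × 205 × 4 × 8 = 52,480,000 bytes.
Track B: 384,000 × 205 × 2 × 2 = 314,880,000 bytes.
Track C: 56,000 × 205 × 3 × 2 = 68,880,000 bytes.
Total = 436,240,000 bytes = 416.03 MiB.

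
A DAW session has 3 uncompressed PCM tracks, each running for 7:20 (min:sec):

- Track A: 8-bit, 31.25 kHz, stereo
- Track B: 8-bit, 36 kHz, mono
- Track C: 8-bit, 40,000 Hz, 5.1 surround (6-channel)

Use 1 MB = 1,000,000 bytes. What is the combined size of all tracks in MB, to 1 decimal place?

148.9 MB

7:20 (min:sec) = 440 s.
Track A: 31,250 × 440 × 1 × 2 = 27,500,000 bytes.
Track B: 36,000 × 440 × 1 × 1 = 15,840,000 bytes.
Track C: 40,000 × 440 × 1 × 6 = 105,600,000 bytes.
Total = 148,940,000 bytes = 148.9 MB.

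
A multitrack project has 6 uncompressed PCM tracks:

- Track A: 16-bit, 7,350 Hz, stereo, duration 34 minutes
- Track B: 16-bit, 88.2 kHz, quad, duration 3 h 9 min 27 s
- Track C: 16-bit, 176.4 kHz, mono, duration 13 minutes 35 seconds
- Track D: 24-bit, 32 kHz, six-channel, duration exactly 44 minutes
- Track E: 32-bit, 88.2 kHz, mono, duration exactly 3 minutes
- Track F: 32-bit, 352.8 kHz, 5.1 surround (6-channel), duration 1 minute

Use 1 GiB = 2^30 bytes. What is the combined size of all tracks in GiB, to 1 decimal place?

9.7 GiB

Track A: 34 minutes = 2,040 s; 7,350 × 2,040 × 2 × 2 = 59,976,000 bytes.
Track B: 3 h 9 min 27 s = 11,367 s; 88,200 × 11,367 × 2 × 4 = 8,020,555,200 bytes.
Track C: 13 minutes 35 seconds = 815 s; 176,400 × 815 × 2 × 1 = 287,532,000 bytes.
Track D: exactly 44 minutes = 2,640 s; 32,000 × 2,640 × 3 × 6 = 1,520,640,000 bytes.
Track E: exactly 3 minutes = 180 s; 88,200 × 180 × 4 × 1 = 63,504,000 bytes.
Track F: 1 minute = 60 s; 352,800 × 60 × 4 × 6 = 508,032,000 bytes.
Total = 10,460,239,200 bytes = 9.7 GiB.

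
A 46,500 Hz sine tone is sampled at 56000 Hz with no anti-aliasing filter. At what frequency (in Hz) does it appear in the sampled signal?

Nyquist = 56,000/2 = 28,000 Hz; 46,500 Hz exceeds it.
Alias = |46,500 − 1×56,000| = |46,500 − 56,000| = 9,500 Hz.

9,500 Hz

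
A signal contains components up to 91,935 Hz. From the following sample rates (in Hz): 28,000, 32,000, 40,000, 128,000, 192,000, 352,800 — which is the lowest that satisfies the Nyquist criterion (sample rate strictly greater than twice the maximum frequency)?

Need sample rate > 2 × 91,935 = 183,870 Hz.
Lowest listed rate above 183,870 Hz is 192,000 Hz.

192,000 Hz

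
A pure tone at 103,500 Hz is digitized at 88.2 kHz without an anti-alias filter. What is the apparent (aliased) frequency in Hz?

15,300 Hz

Nyquist = 88,200/2 = 44,100 Hz; 103,500 Hz exceeds it.
Alias = |103,500 − 1×88,200| = |103,500 − 88,200| = 15,300 Hz.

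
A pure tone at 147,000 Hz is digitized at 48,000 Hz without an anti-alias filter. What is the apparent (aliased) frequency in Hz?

Nyquist = 48,000/2 = 24,000 Hz; 147,000 Hz exceeds it.
Alias = |147,000 − 3×48,000| = |147,000 − 144,000| = 3,000 Hz.

3,000 Hz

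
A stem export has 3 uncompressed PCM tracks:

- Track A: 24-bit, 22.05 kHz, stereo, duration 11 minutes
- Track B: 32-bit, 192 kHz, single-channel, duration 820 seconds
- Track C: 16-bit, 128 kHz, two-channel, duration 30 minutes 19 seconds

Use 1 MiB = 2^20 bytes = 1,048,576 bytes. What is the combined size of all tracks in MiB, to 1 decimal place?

Track A: 11 minutes = 660 s; 22,050 × 660 × 3 × 2 = 87,318,000 bytes.
Track B: 192,000 × 820 × 4 × 1 = 629,760,000 bytes.
Track C: 30 minutes 19 seconds = 1,819 s; 128,000 × 1,819 × 2 × 2 = 931,328,000 bytes.
Total = 1,648,406,000 bytes = 1572.0 MiB.

1572.0 MiB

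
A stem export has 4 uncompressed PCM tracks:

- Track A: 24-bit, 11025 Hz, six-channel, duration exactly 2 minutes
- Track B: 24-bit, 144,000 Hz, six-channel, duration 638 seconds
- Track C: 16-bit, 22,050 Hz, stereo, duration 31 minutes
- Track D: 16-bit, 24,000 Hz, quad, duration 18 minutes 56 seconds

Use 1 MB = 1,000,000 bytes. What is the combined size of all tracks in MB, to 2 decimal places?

Track A: exactly 2 minutes = 120 s; 11,025 × 120 × 3 × 6 = 23,814,000 bytes.
Track B: 144,000 × 638 × 3 × 6 = 1,653,696,000 bytes.
Track C: 31 minutes = 1,860 s; 22,050 × 1,860 × 2 × 2 = 164,052,000 bytes.
Track D: 18 minutes 56 seconds = 1,136 s; 24,000 × 1,136 × 2 × 4 = 218,112,000 bytes.
Total = 2,059,674,000 bytes = 2059.67 MB.

2059.67 MB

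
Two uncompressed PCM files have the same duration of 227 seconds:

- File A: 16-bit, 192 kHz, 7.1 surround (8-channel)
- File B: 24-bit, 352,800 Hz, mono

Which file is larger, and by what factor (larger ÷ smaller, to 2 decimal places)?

File A: 192,000 × 2 × 8 = 3,072,000 bytes/s.
File B: 352,800 × 3 × 1 = 1,058,400 bytes/s.
File A is larger; ratio = 697,344,000 / 240,256,800 = 2.90.

File A, by a factor of 2.90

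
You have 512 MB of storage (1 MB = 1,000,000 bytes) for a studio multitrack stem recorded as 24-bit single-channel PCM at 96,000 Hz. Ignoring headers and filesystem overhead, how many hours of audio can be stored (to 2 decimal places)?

0.49 hours

Uncompressed byte rate = 96,000 × 3 × 1 = 288,000 bytes/s.
Capacity = 512 × 1,000,000 = 512,000,000 bytes.
512,000,000 / 288,000 ≈ 1777.78 s → 0.49 hours.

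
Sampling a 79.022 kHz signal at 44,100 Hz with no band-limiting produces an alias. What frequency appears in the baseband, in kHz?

Nyquist = 44,100/2 = 22,050 Hz; 79,022 Hz exceeds it.
Alias = |79,022 − 2×44,100| = |79,022 − 88,200| = 9,178 Hz = 9.178 kHz.

9.178 kHz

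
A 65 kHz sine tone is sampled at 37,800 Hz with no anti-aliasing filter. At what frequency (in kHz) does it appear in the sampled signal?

10.6 kHz

Nyquist = 37,800/2 = 18,900 Hz; 65,000 Hz exceeds it.
Alias = |65,000 − 2×37,800| = |65,000 − 75,600| = 10,600 Hz = 10.6 kHz.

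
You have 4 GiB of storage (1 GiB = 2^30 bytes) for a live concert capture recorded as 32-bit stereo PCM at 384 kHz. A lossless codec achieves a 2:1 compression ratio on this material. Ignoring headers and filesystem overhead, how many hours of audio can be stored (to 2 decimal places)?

Uncompressed byte rate = 384,000 × 4 × 2 = 3,072,000 bytes/s.
After 2:1 compression, effective rate ≈ 1536000 bytes/s.
Capacity = 4 × 1,073,741,824 = 4,294,967,296 bytes.
4,294,967,296 / effective rate ≈ 2796.2 s → 0.78 hours.

0.78 hours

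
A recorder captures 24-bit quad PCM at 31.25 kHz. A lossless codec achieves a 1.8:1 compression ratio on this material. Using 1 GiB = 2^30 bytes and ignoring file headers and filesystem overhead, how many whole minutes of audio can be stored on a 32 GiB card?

2,748 minutes

Uncompressed byte rate = 31,250 × 3 × 4 = 375,000 bytes/s.
After 1.8:1 compression, effective rate ≈ 208333.33 bytes/s.
Capacity = 32 × 1,073,741,824 = 34,359,738,368 bytes.
34,359,738,368 / effective rate ≈ 164926.74 s → 2,748 minutes.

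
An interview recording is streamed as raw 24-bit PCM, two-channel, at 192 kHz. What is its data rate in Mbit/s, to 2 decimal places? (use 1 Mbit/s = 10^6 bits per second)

9.22 Mbit/s

Bit rate = 192,000 × 24 × 2 = 9,216,000 bits/s.
= 9.22 Mbit/s.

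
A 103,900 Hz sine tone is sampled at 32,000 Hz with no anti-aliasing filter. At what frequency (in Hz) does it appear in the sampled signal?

7,900 Hz

Nyquist = 32,000/2 = 16,000 Hz; 103,900 Hz exceeds it.
Alias = |103,900 − 3×32,000| = |103,900 − 96,000| = 7,900 Hz.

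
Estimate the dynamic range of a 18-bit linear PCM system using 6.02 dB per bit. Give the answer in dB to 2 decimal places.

108.36 dB

18 × 6.02 = 108.36 dB.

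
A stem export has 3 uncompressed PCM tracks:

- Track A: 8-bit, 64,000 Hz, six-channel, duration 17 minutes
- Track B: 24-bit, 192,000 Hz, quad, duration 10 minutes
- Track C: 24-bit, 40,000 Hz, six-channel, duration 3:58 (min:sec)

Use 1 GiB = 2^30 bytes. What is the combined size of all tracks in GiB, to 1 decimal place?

1.8 GiB

Track A: 17 minutes = 1,020 s; 64,000 × 1,020 × 1 × 6 = 391,680,000 bytes.
Track B: 10 minutes = 600 s; 192,000 × 600 × 3 × 4 = 1,382,400,000 bytes.
Track C: 3:58 (min:sec) = 238 s; 40,000 × 238 × 3 × 6 = 171,360,000 bytes.
Total = 1,945,440,000 bytes = 1.8 GiB.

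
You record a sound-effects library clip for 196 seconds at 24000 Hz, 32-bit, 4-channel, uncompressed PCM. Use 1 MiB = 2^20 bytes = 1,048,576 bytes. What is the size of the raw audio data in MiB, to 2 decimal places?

Bytes = 24,000 samples/s × 196 s × 4 bytes/sample × 4 ch = 75,264,000 bytes.
75,264,000 / 1,048,576 = 71.78 MiB.

71.78 MiB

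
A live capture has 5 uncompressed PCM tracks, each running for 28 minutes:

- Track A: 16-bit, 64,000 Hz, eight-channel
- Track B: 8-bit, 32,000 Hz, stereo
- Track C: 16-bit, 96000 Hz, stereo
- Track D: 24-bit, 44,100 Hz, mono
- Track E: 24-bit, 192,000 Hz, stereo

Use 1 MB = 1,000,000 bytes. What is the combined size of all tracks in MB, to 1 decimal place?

4630.6 MB

28 minutes = 1,680 s.
Track A: 64,000 × 1,680 × 2 × 8 = 1,720,320,000 bytes.
Track B: 32,000 × 1,680 × 1 × 2 = 107,520,000 bytes.
Track C: 96,000 × 1,680 × 2 × 2 = 645,120,000 bytes.
Track D: 44,100 × 1,680 × 3 × 1 = 222,264,000 bytes.
Track E: 192,000 × 1,680 × 3 × 2 = 1,935,360,000 bytes.
Total = 4,630,584,000 bytes = 4630.6 MB.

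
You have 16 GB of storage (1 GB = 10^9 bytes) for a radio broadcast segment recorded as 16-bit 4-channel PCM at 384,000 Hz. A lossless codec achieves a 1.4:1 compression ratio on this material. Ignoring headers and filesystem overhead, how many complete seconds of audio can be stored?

Uncompressed byte rate = 384,000 × 2 × 4 = 3,072,000 bytes/s.
After 1.4:1 compression, effective rate ≈ 2194285.71 bytes/s.
Capacity = 16 × 1,000,000,000 = 16,000,000,000 bytes.
16,000,000,000 / effective rate ≈ 7291.67 s → 7,291 seconds.

7,291 seconds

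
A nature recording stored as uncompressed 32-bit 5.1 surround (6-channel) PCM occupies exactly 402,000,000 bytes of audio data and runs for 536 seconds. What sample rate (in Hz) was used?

31,250 Hz

Bytes = sample_rate × seconds × bytes_per_sample × channels.
sample_rate = 402,000,000 / (536 × 4 × 6) = 402,000,000 / 12,864 = 31,250 Hz.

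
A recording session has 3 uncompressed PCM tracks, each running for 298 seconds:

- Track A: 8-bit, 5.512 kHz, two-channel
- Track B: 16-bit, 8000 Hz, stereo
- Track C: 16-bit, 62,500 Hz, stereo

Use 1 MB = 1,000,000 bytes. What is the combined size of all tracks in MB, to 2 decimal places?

87.32 MB

Track A: 5,512 × 298 × 1 × 2 = 3,285,152 bytes.
Track B: 8,000 × 298 × 2 × 2 = 9,536,000 bytes.
Track C: 62,500 × 298 × 2 × 2 = 74,500,000 bytes.
Total = 87,321,152 bytes = 87.32 MB.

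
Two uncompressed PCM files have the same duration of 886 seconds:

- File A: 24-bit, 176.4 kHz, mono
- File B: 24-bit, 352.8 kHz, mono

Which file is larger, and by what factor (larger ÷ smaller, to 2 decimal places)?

File B, by a factor of 2.00

File A: 176,400 × 3 × 1 = 529,200 bytes/s.
File B: 352,800 × 3 × 1 = 1,058,400 bytes/s.
File B is larger; ratio = 937,742,400 / 468,871,200 = 2.00.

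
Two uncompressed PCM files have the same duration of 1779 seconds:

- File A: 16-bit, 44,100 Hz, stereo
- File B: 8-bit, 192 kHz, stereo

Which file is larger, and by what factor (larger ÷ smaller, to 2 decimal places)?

File A: 44,100 × 2 × 2 = 176,400 bytes/s.
File B: 192,000 × 1 × 2 = 384,000 bytes/s.
File B is larger; ratio = 683,136,000 / 313,815,600 = 2.18.

File B, by a factor of 2.18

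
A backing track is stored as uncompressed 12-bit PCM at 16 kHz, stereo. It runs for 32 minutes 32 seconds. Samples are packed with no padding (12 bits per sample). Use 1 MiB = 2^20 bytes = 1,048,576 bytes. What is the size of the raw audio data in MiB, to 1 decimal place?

Duration = 32 minutes 32 seconds = 1,952 s.
Bits = 16,000 × 1,952 × 12 × 2 = 749,568,000 bits = 93,696,000 bytes.
93,696,000 / 1,048,576 = 89.4 MiB.

89.4 MiB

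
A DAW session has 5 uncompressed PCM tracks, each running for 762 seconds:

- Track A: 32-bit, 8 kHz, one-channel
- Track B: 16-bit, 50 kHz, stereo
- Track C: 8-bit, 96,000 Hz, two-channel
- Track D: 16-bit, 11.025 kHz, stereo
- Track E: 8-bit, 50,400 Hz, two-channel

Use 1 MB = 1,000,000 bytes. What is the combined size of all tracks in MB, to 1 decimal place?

Track A: 8,000 × 762 × 4 × 1 = 24,384,000 bytes.
Track B: 50,000 × 762 × 2 × 2 = 152,400,000 bytes.
Track C: 96,000 × 762 × 1 × 2 = 146,304,000 bytes.
Track D: 11,025 × 762 × 2 × 2 = 33,604,200 bytes.
Track E: 50,400 × 762 × 1 × 2 = 76,809,600 bytes.
Total = 433,501,800 bytes = 433.5 MB.

433.5 MB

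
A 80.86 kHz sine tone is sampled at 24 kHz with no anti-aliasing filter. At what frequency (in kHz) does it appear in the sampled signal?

Nyquist = 24,000/2 = 12,000 Hz; 80,860 Hz exceeds it.
Alias = |80,860 − 3×24,000| = |80,860 − 72,000| = 8,860 Hz = 8.86 kHz.

8.86 kHz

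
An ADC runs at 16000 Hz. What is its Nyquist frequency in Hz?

8,000 Hz

Nyquist frequency = sample rate / 2 = 16,000 / 2 = 8,000 Hz.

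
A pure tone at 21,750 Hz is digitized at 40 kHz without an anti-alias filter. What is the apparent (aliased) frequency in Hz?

Nyquist = 40,000/2 = 20,000 Hz; 21,750 Hz exceeds it.
Alias = |21,750 − 1×40,000| = |21,750 − 40,000| = 18,250 Hz.

18,250 Hz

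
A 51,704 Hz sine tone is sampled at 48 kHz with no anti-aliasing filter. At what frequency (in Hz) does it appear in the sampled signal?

Nyquist = 48,000/2 = 24,000 Hz; 51,704 Hz exceeds it.
Alias = |51,704 − 1×48,000| = |51,704 − 48,000| = 3,704 Hz.

3,704 Hz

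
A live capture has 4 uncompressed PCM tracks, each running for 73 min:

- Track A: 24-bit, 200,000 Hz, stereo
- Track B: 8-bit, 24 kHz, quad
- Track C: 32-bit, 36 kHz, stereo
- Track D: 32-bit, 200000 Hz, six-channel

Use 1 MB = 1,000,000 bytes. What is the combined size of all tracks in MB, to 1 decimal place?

73 min = 4,380 s.
Track A: 200,000 × 4,380 × 3 × 2 = 5,256,000,000 bytes.
Track B: 24,000 × 4,380 × 1 × 4 = 420,480,000 bytes.
Track C: 36,000 × 4,380 × 4 × 2 = 1,261,440,000 bytes.
Track D: 200,000 × 4,380 × 4 × 6 = 21,024,000,000 bytes.
Total = 27,961,920,000 bytes = 27961.9 MB.

27961.9 MB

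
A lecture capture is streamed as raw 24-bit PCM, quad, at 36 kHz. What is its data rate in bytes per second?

432,000 bytes/s

Bit rate = 36,000 × 24 × 4 = 3,456,000 bits/s.
3,456,000 / 8 = 432,000 bytes/s.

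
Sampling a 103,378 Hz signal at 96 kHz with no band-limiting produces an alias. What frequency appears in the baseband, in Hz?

Nyquist = 96,000/2 = 48,000 Hz; 103,378 Hz exceeds it.
Alias = |103,378 − 1×96,000| = |103,378 − 96,000| = 7,378 Hz.

7,378 Hz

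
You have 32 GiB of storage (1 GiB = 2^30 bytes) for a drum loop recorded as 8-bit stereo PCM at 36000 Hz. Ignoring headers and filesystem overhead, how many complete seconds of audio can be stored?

Uncompressed byte rate = 36,000 × 1 × 2 = 72,000 bytes/s.
Capacity = 32 × 1,073,741,824 = 34,359,738,368 bytes.
34,359,738,368 / 72,000 ≈ 477218.59 s → 477,218 seconds.

477,218 seconds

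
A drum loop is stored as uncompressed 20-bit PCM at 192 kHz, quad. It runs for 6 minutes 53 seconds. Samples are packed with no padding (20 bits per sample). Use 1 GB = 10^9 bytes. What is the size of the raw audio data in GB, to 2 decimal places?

0.79 GB

Duration = 6 minutes 53 seconds = 413 s.
Bits = 192,000 × 413 × 20 × 4 = 6,343,680,000 bits = 792,960,000 bytes.
792,960,000 / 1,000,000,000 = 0.79 GB.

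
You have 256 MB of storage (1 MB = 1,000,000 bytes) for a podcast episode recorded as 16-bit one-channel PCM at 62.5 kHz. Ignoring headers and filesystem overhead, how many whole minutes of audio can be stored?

34 minutes

Uncompressed byte rate = 62,500 × 2 × 1 = 125,000 bytes/s.
Capacity = 256 × 1,000,000 = 256,000,000 bytes.
256,000,000 / 125,000 ≈ 2048 s → 34 minutes.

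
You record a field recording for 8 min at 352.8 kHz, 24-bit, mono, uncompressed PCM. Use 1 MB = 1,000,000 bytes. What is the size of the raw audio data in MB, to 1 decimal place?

Duration = 8 min = 480 s.
Bytes = 352,800 samples/s × 480 s × 3 bytes/sample × 1 ch = 508,032,000 bytes.
508,032,000 / 1,000,000 = 508.0 MB.

508.0 MB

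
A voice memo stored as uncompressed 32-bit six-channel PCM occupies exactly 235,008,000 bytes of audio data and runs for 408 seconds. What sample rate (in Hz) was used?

Bytes = sample_rate × seconds × bytes_per_sample × channels.
sample_rate = 235,008,000 / (408 × 4 × 6) = 235,008,000 / 9,792 = 24,000 Hz.

24,000 Hz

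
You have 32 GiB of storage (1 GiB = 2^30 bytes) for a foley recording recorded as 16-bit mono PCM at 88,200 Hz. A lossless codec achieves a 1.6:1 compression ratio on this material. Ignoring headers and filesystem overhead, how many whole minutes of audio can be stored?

Uncompressed byte rate = 88,200 × 2 × 1 = 176,400 bytes/s.
After 1.6:1 compression, effective rate ≈ 110250 bytes/s.
Capacity = 32 × 1,073,741,824 = 34,359,738,368 bytes.
34,359,738,368 / effective rate ≈ 311652.96 s → 5,194 minutes.

5,194 minutes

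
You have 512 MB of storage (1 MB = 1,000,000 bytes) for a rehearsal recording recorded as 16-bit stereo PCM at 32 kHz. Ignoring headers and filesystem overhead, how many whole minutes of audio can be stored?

66 minutes

Uncompressed byte rate = 32,000 × 2 × 2 = 128,000 bytes/s.
Capacity = 512 × 1,000,000 = 512,000,000 bytes.
512,000,000 / 128,000 ≈ 4000 s → 66 minutes.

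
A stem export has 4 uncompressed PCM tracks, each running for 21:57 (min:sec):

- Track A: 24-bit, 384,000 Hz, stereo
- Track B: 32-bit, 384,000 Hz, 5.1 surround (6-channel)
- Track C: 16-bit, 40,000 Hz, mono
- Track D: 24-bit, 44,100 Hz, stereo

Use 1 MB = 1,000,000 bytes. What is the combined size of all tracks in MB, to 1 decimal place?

21:57 (min:sec) = 1,317 s.
Track A: 384,000 × 1,317 × 3 × 2 = 3,034,368,000 bytes.
Track B: 384,000 × 1,317 × 4 × 6 = 12,137,472,000 bytes.
Track C: 40,000 × 1,317 × 2 × 1 = 105,360,000 bytes.
Track D: 44,100 × 1,317 × 3 × 2 = 348,478,200 bytes.
Total = 15,625,678,200 bytes = 15625.7 MB.

15625.7 MB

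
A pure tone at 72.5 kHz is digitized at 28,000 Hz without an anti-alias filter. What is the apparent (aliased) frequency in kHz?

11.5 kHz

Nyquist = 28,000/2 = 14,000 Hz; 72,500 Hz exceeds it.
Alias = |72,500 − 3×28,000| = |72,500 − 84,000| = 11,500 Hz = 11.5 kHz.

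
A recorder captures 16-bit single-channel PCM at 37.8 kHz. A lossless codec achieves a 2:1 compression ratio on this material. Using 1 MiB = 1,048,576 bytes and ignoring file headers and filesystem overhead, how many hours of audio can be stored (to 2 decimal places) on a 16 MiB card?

0.12 hours

Uncompressed byte rate = 37,800 × 2 × 1 = 75,600 bytes/s.
After 2:1 compression, effective rate ≈ 37800 bytes/s.
Capacity = 16 × 1,048,576 = 16,777,216 bytes.
16,777,216 / effective rate ≈ 443.84 s → 0.12 hours.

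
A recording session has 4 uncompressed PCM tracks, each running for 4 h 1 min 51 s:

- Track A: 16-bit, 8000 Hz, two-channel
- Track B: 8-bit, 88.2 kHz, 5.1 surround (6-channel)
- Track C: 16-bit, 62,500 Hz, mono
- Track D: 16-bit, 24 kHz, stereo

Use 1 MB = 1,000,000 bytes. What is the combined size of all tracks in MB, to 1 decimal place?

4 h 1 min 51 s = 14,511 s.
Track A: 8,000 × 14,511 × 2 × 2 = 464,352,000 bytes.
Track B: 88,200 × 14,511 × 1 × 6 = 7,679,221,200 bytes.
Track C: 62,500 × 14,511 × 2 × 1 = 1,813,875,000 bytes.
Track D: 24,000 × 14,511 × 2 × 2 = 1,393,056,000 bytes.
Total = 11,350,504,200 bytes = 11350.5 MB.

11350.5 MB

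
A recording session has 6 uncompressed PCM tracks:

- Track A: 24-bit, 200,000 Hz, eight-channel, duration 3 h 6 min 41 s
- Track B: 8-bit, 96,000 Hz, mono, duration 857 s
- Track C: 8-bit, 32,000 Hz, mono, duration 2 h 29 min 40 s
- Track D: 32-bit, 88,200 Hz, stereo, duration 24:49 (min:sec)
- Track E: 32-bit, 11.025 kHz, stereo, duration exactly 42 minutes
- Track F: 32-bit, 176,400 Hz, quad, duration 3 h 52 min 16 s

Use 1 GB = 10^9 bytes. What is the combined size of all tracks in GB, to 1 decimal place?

Track A: 3 h 6 min 41 s = 11,201 s; 200,000 × 11,201 × 3 × 8 = 53,764,800,000 bytes.
Track B: 96,000 × 857 × 1 × 1 = 82,272,000 bytes.
Track C: 2 h 29 min 40 s = 8,980 s; 32,000 × 8,980 × 1 × 1 = 287,360,000 bytes.
Track D: 24:49 (min:sec) = 1,489 s; 88,200 × 1,489 × 4 × 2 = 1,050,638,400 bytes.
Track E: exactly 42 minutes = 2,520 s; 11,025 × 2,520 × 4 × 2 = 222,264,000 bytes.
Track F: 3 h 52 min 16 s = 13,936 s; 176,400 × 13,936 × 4 × 4 = 39,332,966,400 bytes.
Total = 94,740,300,800 bytes = 94.7 GB.

94.7 GB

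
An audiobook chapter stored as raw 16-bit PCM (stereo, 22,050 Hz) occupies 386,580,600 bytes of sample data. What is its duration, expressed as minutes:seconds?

73:03

Byte rate = 22,050 × 2 × 2 = 88,200 bytes/s.
Duration = 386,580,600 / 88,200 = 4,383 s.
4,383 s = 73:03.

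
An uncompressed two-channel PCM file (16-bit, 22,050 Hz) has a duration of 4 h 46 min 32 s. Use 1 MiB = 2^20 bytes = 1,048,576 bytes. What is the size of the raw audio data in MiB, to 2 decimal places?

1446.09 MiB

Duration = 4 h 46 min 32 s = 17,192 s.
Bytes = 22,050 samples/s × 17,192 s × 2 bytes/sample × 2 ch = 1,516,334,400 bytes.
1,516,334,400 / 1,048,576 = 1446.09 MiB.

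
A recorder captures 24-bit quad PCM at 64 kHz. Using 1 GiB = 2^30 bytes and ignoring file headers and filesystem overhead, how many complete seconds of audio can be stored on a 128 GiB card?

Uncompressed byte rate = 64,000 × 3 × 4 = 768,000 bytes/s.
Capacity = 128 × 1,073,741,824 = 137,438,953,472 bytes.
137,438,953,472 / 768,000 ≈ 178956.97 s → 178,956 seconds.

178,956 seconds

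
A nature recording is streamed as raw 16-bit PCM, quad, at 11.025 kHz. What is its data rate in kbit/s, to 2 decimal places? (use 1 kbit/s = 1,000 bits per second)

705.60 kbit/s

Bit rate = 11,025 × 16 × 4 = 705,600 bits/s.
= 705.60 kbit/s.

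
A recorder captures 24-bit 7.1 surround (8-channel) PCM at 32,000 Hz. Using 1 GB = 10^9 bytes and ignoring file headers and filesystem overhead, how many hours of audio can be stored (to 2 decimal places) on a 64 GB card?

23.15 hours

Uncompressed byte rate = 32,000 × 3 × 8 = 768,000 bytes/s.
Capacity = 64 × 1,000,000,000 = 64,000,000,000 bytes.
64,000,000,000 / 768,000 ≈ 83333.33 s → 23.15 hours.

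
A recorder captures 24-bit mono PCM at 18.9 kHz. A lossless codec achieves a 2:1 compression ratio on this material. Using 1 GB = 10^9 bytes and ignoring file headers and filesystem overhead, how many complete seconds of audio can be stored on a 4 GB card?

141,093 seconds

Uncompressed byte rate = 18,900 × 3 × 1 = 56,700 bytes/s.
After 2:1 compression, effective rate ≈ 28350 bytes/s.
Capacity = 4 × 1,000,000,000 = 4,000,000,000 bytes.
4,000,000,000 / effective rate ≈ 141093.47 s → 141,093 seconds.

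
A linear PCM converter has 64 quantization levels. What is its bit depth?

6 bits

log2(64) = 6.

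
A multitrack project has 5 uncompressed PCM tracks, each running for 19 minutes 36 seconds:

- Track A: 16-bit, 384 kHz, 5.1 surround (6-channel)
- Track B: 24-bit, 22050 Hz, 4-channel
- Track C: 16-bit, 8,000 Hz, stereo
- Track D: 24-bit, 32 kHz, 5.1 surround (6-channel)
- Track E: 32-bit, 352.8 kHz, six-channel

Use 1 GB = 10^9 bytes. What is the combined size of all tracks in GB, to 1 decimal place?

19 minutes 36 seconds = 1,176 s.
Track A: 384,000 × 1,176 × 2 × 6 = 5,419,008,000 bytes.
Track B: 22,050 × 1,176 × 3 × 4 = 311,169,600 bytes.
Track C: 8,000 × 1,176 × 2 × 2 = 37,632,000 bytes.
Track D: 32,000 × 1,176 × 3 × 6 = 677,376,000 bytes.
Track E: 352,800 × 1,176 × 4 × 6 = 9,957,427,200 bytes.
Total = 16,402,612,800 bytes = 16.4 GB.

16.4 GB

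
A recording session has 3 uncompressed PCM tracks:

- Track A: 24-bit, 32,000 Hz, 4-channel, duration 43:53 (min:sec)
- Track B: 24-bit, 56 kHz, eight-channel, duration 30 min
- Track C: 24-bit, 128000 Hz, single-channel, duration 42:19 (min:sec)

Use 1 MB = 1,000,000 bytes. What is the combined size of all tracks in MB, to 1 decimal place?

Track A: 43:53 (min:sec) = 2,633 s; 32,000 × 2,633 × 3 × 4 = 1,011,072,000 bytes.
Track B: 30 min = 1,800 s; 56,000 × 1,800 × 3 × 8 = 2,419,200,000 bytes.
Track C: 42:19 (min:sec) = 2,539 s; 128,000 × 2,539 × 3 × 1 = 974,976,000 bytes.
Total = 4,405,248,000 bytes = 4405.2 MB.

4405.2 MB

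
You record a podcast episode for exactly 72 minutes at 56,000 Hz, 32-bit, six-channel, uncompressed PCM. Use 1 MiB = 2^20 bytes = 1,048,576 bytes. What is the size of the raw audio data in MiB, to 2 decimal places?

5537.11 MiB

Duration = exactly 72 minutes = 4,320 s.
Bytes = 56,000 samples/s × 4,320 s × 4 bytes/sample × 6 ch = 5,806,080,000 bytes.
5,806,080,000 / 1,048,576 = 5537.11 MiB.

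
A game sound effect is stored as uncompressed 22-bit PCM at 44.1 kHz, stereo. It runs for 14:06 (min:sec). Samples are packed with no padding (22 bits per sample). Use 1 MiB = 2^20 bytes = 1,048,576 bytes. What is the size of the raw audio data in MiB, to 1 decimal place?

195.7 MiB

Duration = 14:06 (min:sec) = 846 s.
Bits = 44,100 × 846 × 22 × 2 = 1,641,578,400 bits = 205,197,300 bytes.
205,197,300 / 1,048,576 = 195.7 MiB.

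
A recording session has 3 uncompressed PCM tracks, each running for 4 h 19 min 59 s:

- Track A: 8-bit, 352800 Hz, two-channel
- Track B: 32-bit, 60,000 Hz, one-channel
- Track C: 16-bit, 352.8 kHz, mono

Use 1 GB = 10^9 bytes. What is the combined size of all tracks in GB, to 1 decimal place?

4 h 19 min 59 s = 15,599 s.
Track A: 352,800 × 15,599 × 1 × 2 = 11,006,654,400 bytes.
Track B: 60,000 × 15,599 × 4 × 1 = 3,743,760,000 bytes.
Track C: 352,800 × 15,599 × 2 × 1 = 11,006,654,400 bytes.
Total = 25,757,068,800 bytes = 25.8 GB.

25.8 GB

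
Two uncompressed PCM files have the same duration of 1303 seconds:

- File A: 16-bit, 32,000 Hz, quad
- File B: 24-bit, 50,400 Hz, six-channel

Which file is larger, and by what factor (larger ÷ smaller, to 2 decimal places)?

File B, by a factor of 3.54

File A: 32,000 × 2 × 4 = 256,000 bytes/s.
File B: 50,400 × 3 × 6 = 907,200 bytes/s.
File B is larger; ratio = 1,182,081,600 / 333,568,000 = 3.54.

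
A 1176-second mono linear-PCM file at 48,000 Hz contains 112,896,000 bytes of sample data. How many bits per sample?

16 bits

Bytes per sample = 112,896,000 / (48,000 × 1,176 × 1) = 112,896,000 / 56,448,000 = 2.
Bit depth = 2 × 8 = 16 bits.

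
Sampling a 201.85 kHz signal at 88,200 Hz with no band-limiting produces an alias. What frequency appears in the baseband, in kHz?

25.45 kHz

Nyquist = 88,200/2 = 44,100 Hz; 201,850 Hz exceeds it.
Alias = |201,850 − 2×88,200| = |201,850 − 176,400| = 25,450 Hz = 25.45 kHz.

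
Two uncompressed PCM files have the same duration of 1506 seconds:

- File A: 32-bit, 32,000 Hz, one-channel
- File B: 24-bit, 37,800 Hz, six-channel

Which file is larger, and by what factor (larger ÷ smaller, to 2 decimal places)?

File B, by a factor of 5.32

File A: 32,000 × 4 × 1 = 128,000 bytes/s.
File B: 37,800 × 3 × 6 = 680,400 bytes/s.
File B is larger; ratio = 1,024,682,400 / 192,768,000 = 5.32.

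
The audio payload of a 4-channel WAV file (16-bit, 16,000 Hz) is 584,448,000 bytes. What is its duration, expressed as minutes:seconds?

76:06

Byte rate = 16,000 × 2 × 4 = 128,000 bytes/s.
Duration = 584,448,000 / 128,000 = 4,566 s.
4,566 s = 76:06.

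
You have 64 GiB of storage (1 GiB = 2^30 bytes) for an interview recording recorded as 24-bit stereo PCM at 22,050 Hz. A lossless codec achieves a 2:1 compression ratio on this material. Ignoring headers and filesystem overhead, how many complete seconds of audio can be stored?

Uncompressed byte rate = 22,050 × 3 × 2 = 132,300 bytes/s.
After 2:1 compression, effective rate ≈ 66150 bytes/s.
Capacity = 64 × 1,073,741,824 = 68,719,476,736 bytes.
68,719,476,736 / effective rate ≈ 1038843.19 s → 1,038,843 seconds.

1,038,843 seconds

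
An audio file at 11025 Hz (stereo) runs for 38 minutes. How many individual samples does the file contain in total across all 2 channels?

50,274,000 samples

38 minutes = 2,280 s.
11,025 × 2,280 s × 2 ch = 50,274,000 samples.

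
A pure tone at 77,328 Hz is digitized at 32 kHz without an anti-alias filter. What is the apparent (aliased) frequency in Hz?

13,328 Hz

Nyquist = 32,000/2 = 16,000 Hz; 77,328 Hz exceeds it.
Alias = |77,328 − 2×32,000| = |77,328 − 64,000| = 13,328 Hz.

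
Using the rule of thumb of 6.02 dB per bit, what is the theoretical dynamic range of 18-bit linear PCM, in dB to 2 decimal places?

108.36 dB

18 × 6.02 = 108.36 dB.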